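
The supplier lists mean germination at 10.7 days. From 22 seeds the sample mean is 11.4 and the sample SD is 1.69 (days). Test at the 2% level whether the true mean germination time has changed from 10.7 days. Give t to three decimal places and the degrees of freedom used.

t = 1.943, df = 21

H0: μ = 10.7; H1: μ ≠ 10.7 (one-sample t-test, two-sided).
t = (x̄ − μ₀)/(s/√n) = (11.4 − 10.7)/(1.69/√22) = 1.943
df = n − 1 = 21
Two-sided p-value ≈ 0.066
Since p ≈ 0.066 > α = 0.02, fail to reject H0; the data do not provide sufficient evidence against H0.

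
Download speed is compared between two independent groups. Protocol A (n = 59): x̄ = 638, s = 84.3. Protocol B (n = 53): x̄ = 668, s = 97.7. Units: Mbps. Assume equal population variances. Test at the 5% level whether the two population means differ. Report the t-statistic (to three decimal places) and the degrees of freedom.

Let group 1 = protocol A, group 2 = protocol B. H0: μ_1 = μ_2; H1: μ_1 ≠ μ_2 (two-sample pooled-variance t-test, two-sided).
s_p² = [(59−1)·84.3² + (53−1)·97.7²]/(59+53−2) = 8259.38
t = (638 − 668)/√[8259.38·(1/59 + 1/53)] = -1.744
df = n₁ + n₂ − 2 = 110
Two-sided p-value ≈ 0.0839
Since p ≈ 0.0839 > α = 0.05, fail to reject H0; the evidence is not statistically significant.

t = -1.744, df = 110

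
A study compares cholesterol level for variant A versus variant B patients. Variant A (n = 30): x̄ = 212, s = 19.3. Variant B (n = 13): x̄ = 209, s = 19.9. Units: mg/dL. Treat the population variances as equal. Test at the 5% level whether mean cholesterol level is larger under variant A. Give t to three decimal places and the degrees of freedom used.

t = 0.464, df = 41

Let group 1 = variant A, group 2 = variant B. H0: μ_1 = μ_2; H1: μ_1 > μ_2 (two-sample pooled-variance t-test, right-tailed).
s_p² = [(30−1)·19.3² + (13−1)·19.9²]/(30+13−2) = 379.374
t = (212 − 209)/√[379.374·(1/30 + 1/13)] = 0.464
df = n₁ + n₂ − 2 = 41
p-value = P(T ≥ 0.464) ≈ 0.323
Since p ≈ 0.323 > α = 0.05, fail to reject H0; the data do not provide sufficient evidence against H0.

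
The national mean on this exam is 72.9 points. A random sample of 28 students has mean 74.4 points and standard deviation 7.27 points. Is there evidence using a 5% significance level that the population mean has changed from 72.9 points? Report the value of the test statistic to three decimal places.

H0: μ = 72.9; H1: μ ≠ 72.9 (one-sample t-test, two-sided).
t = (x̄ − μ₀)/(s/√n) = (74.4 − 72.9)/(7.27/√28) = 1.092
df = n − 1 = 27
Two-sided p-value ≈ 0.285
Since p ≈ 0.285 > α = 0.05, fail to reject H0; the data do not provide sufficient evidence against H0.

1.092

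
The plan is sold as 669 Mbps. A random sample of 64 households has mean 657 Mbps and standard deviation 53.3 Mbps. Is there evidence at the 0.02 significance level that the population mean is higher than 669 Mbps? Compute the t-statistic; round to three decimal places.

-1.801

H0: μ = 669; H1: μ > 669 (one-sample t-test, right-tailed).
t = (x̄ − μ₀)/(s/√n) = (657 − 669)/(53.3/√64) = -1.801
df = n − 1 = 63
p-value = P(T ≥ -1.801) ≈ 0.962
Since p ≈ 0.962 > α = 0.02, fail to reject H0; the evidence is not statistically significant.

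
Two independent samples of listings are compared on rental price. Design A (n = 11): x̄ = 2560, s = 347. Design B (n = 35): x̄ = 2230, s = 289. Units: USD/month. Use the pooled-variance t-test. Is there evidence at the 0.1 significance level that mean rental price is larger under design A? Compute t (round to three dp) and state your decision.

t = 3.149; reject H0

Let group 1 = design A, group 2 = design B. H0: μ_1 = μ_2; H1: μ_1 > μ_2 (two-sample pooled-variance t-test, right-tailed).
s_p² = [(11−1)·347² + (35−1)·289²]/(11+35−2) = 91904.6
t = (2560 − 2230)/√[91904.6·(1/11 + 1/35)] = 3.149
df = n₁ + n₂ − 2 = 44
p-value = P(T ≥ 3.149) ≈ 0.0015
Since p ≈ 0.0015 < α = 0.1, reject H0; the evidence is statistically significant.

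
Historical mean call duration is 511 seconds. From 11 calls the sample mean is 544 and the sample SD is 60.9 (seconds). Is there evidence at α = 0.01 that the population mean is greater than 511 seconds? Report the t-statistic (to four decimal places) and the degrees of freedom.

t = 1.7972, df = 10

H0: μ = 511; H1: μ > 511 (one-sample t-test, right-tailed).
t = (x̄ − μ₀)/(s/√n) = (544 − 511)/(60.9/√11) = 1.7972
df = n − 1 = 10
p-value = P(T ≥ 1.7972) ≈ 0.0513
Since p ≈ 0.0513 > α = 0.01, fail to reject H0; the evidence is not statistically significant.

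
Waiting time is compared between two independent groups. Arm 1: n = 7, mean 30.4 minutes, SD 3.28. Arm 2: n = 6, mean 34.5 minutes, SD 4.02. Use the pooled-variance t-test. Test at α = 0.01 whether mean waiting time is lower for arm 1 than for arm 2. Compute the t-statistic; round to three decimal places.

Let group 1 = arm 1, group 2 = arm 2. H0: μ_1 = μ_2; H1: μ_1 < μ_2 (two-sample pooled-variance t-test, left-tailed).
s_p² = [(7−1)·3.28² + (6−1)·4.02²]/(7+6−2) = 13.2139
t = (30.4 − 34.5)/√[13.2139·(1/7 + 1/6)] = -2.027
df = n₁ + n₂ − 2 = 11
p-value = P(T ≤ -2.027) ≈ 0.0338
Since p ≈ 0.0338 > α = 0.01, fail to reject H0; the evidence is not statistically significant.

-2.027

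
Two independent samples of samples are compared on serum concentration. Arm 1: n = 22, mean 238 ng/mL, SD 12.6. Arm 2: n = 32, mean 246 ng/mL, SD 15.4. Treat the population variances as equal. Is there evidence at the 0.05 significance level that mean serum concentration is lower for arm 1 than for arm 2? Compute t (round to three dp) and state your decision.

Let group 1 = arm 1, group 2 = arm 2. H0: μ_1 = μ_2; H1: μ_1 < μ_2 (two-sample pooled-variance t-test, left-tailed).
s_p² = [(22−1)·12.6² + (32−1)·15.4²]/(22+32−2) = 205.498
t = (238 − 246)/√[205.498·(1/22 + 1/32)] = -2.015
df = n₁ + n₂ − 2 = 52
p-value = P(T ≤ -2.015) ≈ 0.025
Since p ≈ 0.025 < α = 0.05, reject H0; the data support H1.

t = -2.015; reject H0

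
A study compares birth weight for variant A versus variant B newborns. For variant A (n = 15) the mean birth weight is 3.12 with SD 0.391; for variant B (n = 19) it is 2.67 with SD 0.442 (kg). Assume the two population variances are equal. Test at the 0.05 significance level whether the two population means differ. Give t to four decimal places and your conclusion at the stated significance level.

t = 3.0987; reject H0

Let group 1 = variant A, group 2 = variant B. H0: μ_1 = μ_2; H1: μ_1 ≠ μ_2 (two-sample pooled-variance t-test, two-sided).
s_p² = [(15−1)·0.391² + (19−1)·0.442²]/(15+19−2) = 0.176778
t = (3.12 − 2.67)/√[0.176778·(1/15 + 1/19)] = 3.0987
df = n₁ + n₂ − 2 = 32
Two-sided p-value ≈ 0.004
Since p ≈ 0.004 < α = 0.05, reject H0; the evidence is statistically significant.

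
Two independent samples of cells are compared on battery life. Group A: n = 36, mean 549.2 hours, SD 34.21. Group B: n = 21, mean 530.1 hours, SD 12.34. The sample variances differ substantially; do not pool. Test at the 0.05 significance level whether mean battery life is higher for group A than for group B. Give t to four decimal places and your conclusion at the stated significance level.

t = 3.0291; reject H0

Let group 1 = group A, group 2 = group B. H0: μ_1 = μ_2; H1: μ_1 > μ_2 (Welch's two-sample t-test, right-tailed).
t = (x̄_1 − x̄_2)/√(s_1²/n_1 + s_2²/n_2) = (549.2 − 530.1)/√(34.21²/36 + 12.34²/21) = 3.0291
Welch–Satterthwaite df ≈ 48.16
p-value = P(T ≥ 3.0291) ≈ 0.0020
Since p ≈ 0.0020 < α = 0.05, reject H0; the evidence is statistically significant.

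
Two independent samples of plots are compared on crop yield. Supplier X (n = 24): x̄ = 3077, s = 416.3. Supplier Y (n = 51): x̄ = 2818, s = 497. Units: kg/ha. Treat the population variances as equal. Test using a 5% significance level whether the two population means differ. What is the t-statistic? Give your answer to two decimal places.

2.21

Let group 1 = supplier X, group 2 = supplier Y. H0: μ_1 = μ_2; H1: μ_1 ≠ μ_2 (two-sample pooled-variance t-test, two-sided).
s_p² = [(24−1)·416.3² + (51−1)·497²]/(24+51−2) = 223787
t = (3077 − 2818)/√[223787·(1/24 + 1/51)] = 2.21
df = n₁ + n₂ − 2 = 73
Two-sided p-value ≈ 0.030
Since p ≈ 0.030 < α = 0.05, reject H0; the evidence is statistically significant.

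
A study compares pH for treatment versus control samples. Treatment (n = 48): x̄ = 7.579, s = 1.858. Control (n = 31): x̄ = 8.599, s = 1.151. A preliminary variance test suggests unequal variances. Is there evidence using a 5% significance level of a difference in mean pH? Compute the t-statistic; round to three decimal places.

-3.012

Let group 1 = treatment, group 2 = control. H0: μ_1 = μ_2; H1: μ_1 ≠ μ_2 (Welch's two-sample t-test, two-sided).
t = (x̄_1 − x̄_2)/√(s_1²/n_1 + s_2²/n_2) = (7.579 − 8.599)/√(1.858²/48 + 1.151²/31) = -3.012
Welch–Satterthwaite df ≈ 76.91
Two-sided p-value ≈ 0.004
Since p ≈ 0.004 < α = 0.05, reject H0; the evidence is statistically significant.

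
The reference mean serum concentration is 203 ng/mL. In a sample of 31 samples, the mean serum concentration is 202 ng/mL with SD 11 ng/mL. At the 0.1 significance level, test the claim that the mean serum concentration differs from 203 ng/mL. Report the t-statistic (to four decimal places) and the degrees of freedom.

t = -0.5062, df = 30

H0: μ = 203; H1: μ ≠ 203 (one-sample t-test, two-sided).
t = (x̄ − μ₀)/(s/√n) = (202 − 203)/(11/√31) = -0.5062
df = n − 1 = 30
Two-sided p-value ≈ 0.6164
Since p ≈ 0.6164 > α = 0.1, fail to reject H0; the evidence is not statistically significant.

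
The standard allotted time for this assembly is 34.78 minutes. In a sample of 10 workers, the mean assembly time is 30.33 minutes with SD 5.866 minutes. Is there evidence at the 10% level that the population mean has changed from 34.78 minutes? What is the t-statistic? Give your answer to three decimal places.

H0: μ = 34.78; H1: μ ≠ 34.78 (one-sample t-test, two-sided).
t = (x̄ − μ₀)/(s/√n) = (30.33 − 34.78)/(5.866/√10) = -2.399
df = n − 1 = 9
Two-sided p-value ≈ 0.0400
Since p ≈ 0.0400 < α = 0.1, reject H0; the data support H1.

-2.399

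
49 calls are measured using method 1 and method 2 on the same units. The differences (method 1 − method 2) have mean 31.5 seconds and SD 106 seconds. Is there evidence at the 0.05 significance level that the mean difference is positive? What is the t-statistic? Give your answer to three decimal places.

H0: μ_d = 0; H1: μ_d > 0 (paired t-test on the differences, right-tailed).
t = d̄/(s_d/√n) = 31.5/(106/√49) = 2.080
df = n − 1 = 48
p-value = P(T ≥ 2.080) ≈ 0.0214
Since p ≈ 0.0214 < α = 0.05, reject H0; the data support H1.

2.080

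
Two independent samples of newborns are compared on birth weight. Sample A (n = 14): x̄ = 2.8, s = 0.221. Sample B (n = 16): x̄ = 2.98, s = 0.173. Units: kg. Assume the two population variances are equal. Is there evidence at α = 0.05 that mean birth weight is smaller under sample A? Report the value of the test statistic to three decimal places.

Let group 1 = sample A, group 2 = sample B. H0: μ_1 = μ_2; H1: μ_1 < μ_2 (two-sample pooled-variance t-test, left-tailed).
s_p² = [(14−1)·0.221² + (16−1)·0.173²]/(14+16−2) = 0.0387096
t = (2.8 − 2.98)/√[0.0387096·(1/14 + 1/16)] = -2.500
df = n₁ + n₂ − 2 = 28
p-value = P(T ≤ -2.500) ≈ 0.0093
Since p ≈ 0.0093 < α = 0.05, reject H0; the evidence is statistically significant.

-2.500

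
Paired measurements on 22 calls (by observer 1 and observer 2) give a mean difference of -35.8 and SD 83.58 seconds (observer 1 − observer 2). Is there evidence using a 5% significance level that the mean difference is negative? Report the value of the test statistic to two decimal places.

-2.01

H0: μ_d = 0; H1: μ_d < 0 (paired t-test on the differences, left-tailed).
t = d̄/(s_d/√n) = -35.8/(83.58/√22) = -2.01
df = n − 1 = 21
p-value = P(T ≤ -2.01) ≈ 0.0288
Since p ≈ 0.0288 < α = 0.05, reject H0; the evidence is statistically significant.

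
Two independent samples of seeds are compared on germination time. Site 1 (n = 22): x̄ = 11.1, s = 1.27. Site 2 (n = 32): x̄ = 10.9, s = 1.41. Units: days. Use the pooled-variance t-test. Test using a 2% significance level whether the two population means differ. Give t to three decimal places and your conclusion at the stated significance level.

Let group 1 = site 1, group 2 = site 2. H0: μ_1 = μ_2; H1: μ_1 ≠ μ_2 (two-sample pooled-variance t-test, two-sided).
s_p² = [(22−1)·1.27² + (32−1)·1.41²]/(22+32−2) = 1.83658
t = (11.1 − 10.9)/√[1.83658·(1/22 + 1/32)] = 0.533
df = n₁ + n₂ − 2 = 52
Two-sided p-value ≈ 0.5964
Since p ≈ 0.5964 > α = 0.02, fail to reject H0; the data do not provide sufficient evidence against H0.

t = 0.533; fail to reject H0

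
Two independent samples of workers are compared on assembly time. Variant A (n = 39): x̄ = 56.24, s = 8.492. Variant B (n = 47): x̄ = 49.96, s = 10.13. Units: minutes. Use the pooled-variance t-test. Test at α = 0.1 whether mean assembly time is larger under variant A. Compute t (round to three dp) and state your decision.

Let group 1 = variant A, group 2 = variant B. H0: μ_1 = μ_2; H1: μ_1 > μ_2 (two-sample pooled-variance t-test, right-tailed).
s_p² = [(39−1)·8.492² + (47−1)·10.13²]/(39+47−2) = 88.818
t = (56.24 − 49.96)/√[88.818·(1/39 + 1/47)] = 3.076
df = n₁ + n₂ − 2 = 84
p-value = P(T ≥ 3.076) ≈ 0.0014
Since p ≈ 0.0014 < α = 0.1, reject H0; the evidence is statistically significant.

t = 3.076; reject H0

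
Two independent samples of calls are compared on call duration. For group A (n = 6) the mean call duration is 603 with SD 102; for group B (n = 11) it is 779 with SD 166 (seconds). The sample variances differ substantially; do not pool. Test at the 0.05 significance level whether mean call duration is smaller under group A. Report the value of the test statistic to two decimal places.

-2.70

Let group 1 = group A, group 2 = group B. H0: μ_1 = μ_2; H1: μ_1 < μ_2 (Welch's two-sample t-test, left-tailed).
t = (x̄_1 − x̄_2)/√(s_1²/n_1 + s_2²/n_2) = (603 − 779)/√(102²/6 + 166²/11) = -2.70
Welch–Satterthwaite df ≈ 14.62
p-value = P(T ≤ -2.70) ≈ 0.0083
Since p ≈ 0.0083 < α = 0.05, reject H0; the data support H1.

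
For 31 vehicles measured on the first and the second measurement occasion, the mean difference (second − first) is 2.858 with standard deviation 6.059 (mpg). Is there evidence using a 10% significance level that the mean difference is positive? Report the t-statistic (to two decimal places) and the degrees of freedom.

t = 2.63, df = 30

H0: μ_d = 0; H1: μ_d > 0 (paired t-test on the differences, right-tailed).
t = d̄/(s_d/√n) = 2.858/(6.059/√31) = 2.63
df = n − 1 = 30
p-value = P(T ≥ 2.63) ≈ 0.007
Since p ≈ 0.007 < α = 0.1, reject H0; the evidence is statistically significant.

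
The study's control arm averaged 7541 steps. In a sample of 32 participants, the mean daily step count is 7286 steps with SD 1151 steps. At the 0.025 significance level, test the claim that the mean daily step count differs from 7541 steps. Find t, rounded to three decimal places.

-1.253

H0: μ = 7541; H1: μ ≠ 7541 (one-sample t-test, two-sided).
t = (x̄ − μ₀)/(s/√n) = (7286 − 7541)/(1151/√32) = -1.253
df = n − 1 = 31
Two-sided p-value ≈ 0.219
Since p ≈ 0.219 > α = 0.025, fail to reject H0; the data do not provide sufficient evidence against H0.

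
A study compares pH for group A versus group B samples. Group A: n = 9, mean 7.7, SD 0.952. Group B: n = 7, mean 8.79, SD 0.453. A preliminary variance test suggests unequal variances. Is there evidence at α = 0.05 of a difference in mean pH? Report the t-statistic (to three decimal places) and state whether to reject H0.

Let group 1 = group A, group 2 = group B. H0: μ_1 = μ_2; H1: μ_1 ≠ μ_2 (Welch's two-sample t-test, two-sided).
t = (x̄_1 − x̄_2)/√(s_1²/n_1 + s_2²/n_2) = (7.7 − 8.79)/√(0.952²/9 + 0.453²/7) = -3.023
Welch–Satterthwaite df ≈ 11.98
Two-sided p-value ≈ 0.0106
Since p ≈ 0.0106 < α = 0.05, reject H0; the data support H1.

t = -3.023; reject H0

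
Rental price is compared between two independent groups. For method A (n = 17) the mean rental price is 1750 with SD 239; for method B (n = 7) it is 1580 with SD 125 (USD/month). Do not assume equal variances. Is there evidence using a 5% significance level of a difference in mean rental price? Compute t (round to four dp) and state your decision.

t = 2.2733; reject H0

Let group 1 = method A, group 2 = method B. H0: μ_1 = μ_2; H1: μ_1 ≠ μ_2 (Welch's two-sample t-test, two-sided).
t = (x̄_1 − x̄_2)/√(s_1²/n_1 + s_2²/n_2) = (1750 − 1580)/√(239²/17 + 125²/7) = 2.2733
Welch–Satterthwaite df ≈ 20.36
Two-sided p-value ≈ 0.0340
Since p ≈ 0.0340 < α = 0.05, reject H0; the data support H1.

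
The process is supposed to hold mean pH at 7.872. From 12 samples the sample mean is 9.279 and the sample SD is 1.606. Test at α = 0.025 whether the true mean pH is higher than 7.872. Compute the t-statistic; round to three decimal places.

3.035

H0: μ = 7.872; H1: μ > 7.872 (one-sample t-test, right-tailed).
t = (x̄ − μ₀)/(s/√n) = (9.279 − 7.872)/(1.606/√12) = 3.035
df = n − 1 = 11
p-value = P(T ≥ 3.035) ≈ 0.006
Since p ≈ 0.006 < α = 0.025, reject H0; the data support H1.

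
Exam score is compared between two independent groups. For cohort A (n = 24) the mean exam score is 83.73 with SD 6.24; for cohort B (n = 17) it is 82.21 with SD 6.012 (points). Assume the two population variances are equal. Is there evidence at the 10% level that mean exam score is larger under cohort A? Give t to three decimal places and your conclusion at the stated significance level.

t = 0.780; fail to reject H0

Let group 1 = cohort A, group 2 = cohort B. H0: μ_1 = μ_2; H1: μ_1 > μ_2 (two-sample pooled-variance t-test, right-tailed).
s_p² = [(24−1)·6.24² + (17−1)·6.012²]/(24+17−2) = 37.7916
t = (83.73 − 82.21)/√[37.7916·(1/24 + 1/17)] = 0.780
df = n₁ + n₂ − 2 = 39
p-value = P(T ≥ 0.780) ≈ 0.2201
Since p ≈ 0.2201 > α = 0.1, fail to reject H0; the evidence is not statistically significant.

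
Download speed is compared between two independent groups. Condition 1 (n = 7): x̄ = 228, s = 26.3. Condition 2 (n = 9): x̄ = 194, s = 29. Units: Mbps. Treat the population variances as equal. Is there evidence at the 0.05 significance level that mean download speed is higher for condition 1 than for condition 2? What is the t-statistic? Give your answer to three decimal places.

Let group 1 = condition 1, group 2 = condition 2. H0: μ_1 = μ_2; H1: μ_1 > μ_2 (two-sample pooled-variance t-test, right-tailed).
s_p² = [(7−1)·26.3² + (9−1)·29²]/(7+9−2) = 777.01
t = (228 − 194)/√[777.01·(1/7 + 1/9)] = 2.420
df = n₁ + n₂ − 2 = 14
p-value = P(T ≥ 2.420) ≈ 0.015
Since p ≈ 0.015 < α = 0.05, reject H0; the data support H1.

2.420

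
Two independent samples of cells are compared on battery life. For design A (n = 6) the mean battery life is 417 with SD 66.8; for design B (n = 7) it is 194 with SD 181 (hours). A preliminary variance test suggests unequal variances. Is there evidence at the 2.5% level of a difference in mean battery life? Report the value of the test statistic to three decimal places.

Let group 1 = design A, group 2 = design B. H0: μ_1 = μ_2; H1: μ_1 ≠ μ_2 (Welch's two-sample t-test, two-sided).
t = (x̄_1 − x̄_2)/√(s_1²/n_1 + s_2²/n_2) = (417 − 194)/√(66.8²/6 + 181²/7) = 3.028
Welch–Satterthwaite df ≈ 7.82
Two-sided p-value ≈ 0.0168
Since p ≈ 0.0168 < α = 0.025, reject H0; the data support H1.

3.028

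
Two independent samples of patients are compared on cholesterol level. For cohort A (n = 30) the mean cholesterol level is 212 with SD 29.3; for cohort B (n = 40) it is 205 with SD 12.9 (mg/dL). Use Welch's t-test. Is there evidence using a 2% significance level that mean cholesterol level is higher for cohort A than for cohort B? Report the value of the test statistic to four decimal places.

1.2227

Let group 1 = cohort A, group 2 = cohort B. H0: μ_1 = μ_2; H1: μ_1 > μ_2 (Welch's two-sample t-test, right-tailed).
t = (x̄_1 − x̄_2)/√(s_1²/n_1 + s_2²/n_2) = (212 − 205)/√(29.3²/30 + 12.9²/40) = 1.2227
Welch–Satterthwaite df ≈ 37.46
p-value = P(T ≥ 1.2227) ≈ 0.1145
Since p ≈ 0.1145 > α = 0.02, fail to reject H0; the evidence is not statistically significant.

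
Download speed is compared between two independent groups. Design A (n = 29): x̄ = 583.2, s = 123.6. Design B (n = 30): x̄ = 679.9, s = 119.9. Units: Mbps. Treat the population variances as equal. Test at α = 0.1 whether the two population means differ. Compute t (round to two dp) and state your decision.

Let group 1 = design A, group 2 = design B. H0: μ_1 = μ_2; H1: μ_1 ≠ μ_2 (two-sample pooled-variance t-test, two-sided).
s_p² = [(29−1)·123.6² + (30−1)·119.9²]/(29+30−2) = 14818.6
t = (583.2 − 679.9)/√[14818.6·(1/29 + 1/30)] = -3.05
df = n₁ + n₂ − 2 = 57
Two-sided p-value ≈ 0.003
Since p ≈ 0.003 < α = 0.1, reject H0; the data support H1.

t = -3.05; reject H0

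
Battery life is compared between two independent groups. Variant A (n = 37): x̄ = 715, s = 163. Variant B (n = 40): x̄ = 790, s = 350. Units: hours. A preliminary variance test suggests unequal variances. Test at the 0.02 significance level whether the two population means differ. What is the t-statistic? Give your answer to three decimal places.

Let group 1 = variant A, group 2 = variant B. H0: μ_1 = μ_2; H1: μ_1 ≠ μ_2 (Welch's two-sample t-test, two-sided).
t = (x̄_1 − x̄_2)/√(s_1²/n_1 + s_2²/n_2) = (715 − 790)/√(163²/37 + 350²/40) = -1.220
Welch–Satterthwaite df ≈ 56.09
Two-sided p-value ≈ 0.2277
Since p ≈ 0.2277 > α = 0.02, fail to reject H0; the evidence is not statistically significant.

-1.220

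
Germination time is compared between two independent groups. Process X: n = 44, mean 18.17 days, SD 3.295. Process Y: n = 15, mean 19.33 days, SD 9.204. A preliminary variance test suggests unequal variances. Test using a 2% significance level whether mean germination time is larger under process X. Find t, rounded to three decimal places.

-0.478

Let group 1 = process X, group 2 = process Y. H0: μ_1 = μ_2; H1: μ_1 > μ_2 (Welch's two-sample t-test, right-tailed).
t = (x̄_1 − x̄_2)/√(s_1²/n_1 + s_2²/n_2) = (18.17 − 19.33)/√(3.295²/44 + 9.204²/15) = -0.478
Welch–Satterthwaite df ≈ 15.24
p-value = P(T ≥ -0.478) ≈ 0.6802
Since p ≈ 0.6802 > α = 0.02, fail to reject H0; the evidence is not statistically significant.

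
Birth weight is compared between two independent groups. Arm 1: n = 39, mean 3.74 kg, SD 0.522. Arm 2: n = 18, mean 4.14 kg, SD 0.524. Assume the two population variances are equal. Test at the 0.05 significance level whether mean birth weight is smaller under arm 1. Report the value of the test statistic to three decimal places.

Let group 1 = arm 1, group 2 = arm 2. H0: μ_1 = μ_2; H1: μ_1 < μ_2 (two-sample pooled-variance t-test, left-tailed).
s_p² = [(39−1)·0.522² + (18−1)·0.524²]/(39+18−2) = 0.273131
t = (3.74 − 4.14)/√[0.273131·(1/39 + 1/18)] = -2.686
df = n₁ + n₂ − 2 = 55
p-value = P(T ≤ -2.686) ≈ 0.005
Since p ≈ 0.005 < α = 0.05, reject H0; the evidence is statistically significant.

-2.686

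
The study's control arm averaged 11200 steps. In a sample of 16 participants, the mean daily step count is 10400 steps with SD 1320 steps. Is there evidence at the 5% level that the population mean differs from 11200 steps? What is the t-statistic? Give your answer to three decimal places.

H0: μ = 11200; H1: μ ≠ 11200 (one-sample t-test, two-sided).
t = (x̄ − μ₀)/(s/√n) = (10400 − 11200)/(1320/√16) = -2.424
df = n − 1 = 15
Two-sided p-value ≈ 0.028
Since p ≈ 0.028 < α = 0.05, reject H0; the data support H1.

-2.424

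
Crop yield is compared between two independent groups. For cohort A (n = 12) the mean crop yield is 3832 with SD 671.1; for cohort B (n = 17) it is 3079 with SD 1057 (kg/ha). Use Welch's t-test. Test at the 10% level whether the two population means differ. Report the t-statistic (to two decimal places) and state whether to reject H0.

t = 2.34; reject H0

Let group 1 = cohort A, group 2 = cohort B. H0: μ_1 = μ_2; H1: μ_1 ≠ μ_2 (Welch's two-sample t-test, two-sided).
t = (x̄_1 − x̄_2)/√(s_1²/n_1 + s_2²/n_2) = (3832 − 3079)/√(671.1²/12 + 1057²/17) = 2.34
Welch–Satterthwaite df ≈ 26.79
Two-sided p-value ≈ 0.0268
Since p ≈ 0.0268 < α = 0.1, reject H0; the evidence is statistically significant.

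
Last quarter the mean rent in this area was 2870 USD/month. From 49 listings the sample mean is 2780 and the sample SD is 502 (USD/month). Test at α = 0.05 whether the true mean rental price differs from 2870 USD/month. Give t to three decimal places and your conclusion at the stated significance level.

t = -1.255; fail to reject H0

H0: μ = 2870; H1: μ ≠ 2870 (one-sample t-test, two-sided).
t = (x̄ − μ₀)/(s/√n) = (2780 − 2870)/(502/√49) = -1.255
df = n − 1 = 48
Two-sided p-value ≈ 0.216
Since p ≈ 0.216 > α = 0.05, fail to reject H0; the evidence is not statistically significant.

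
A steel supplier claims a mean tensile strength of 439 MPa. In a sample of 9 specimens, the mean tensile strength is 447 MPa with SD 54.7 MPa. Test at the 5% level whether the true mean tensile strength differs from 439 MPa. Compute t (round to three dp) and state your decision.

H0: μ = 439; H1: μ ≠ 439 (one-sample t-test, two-sided).
t = (x̄ − μ₀)/(s/√n) = (447 − 439)/(54.7/√9) = 0.439
df = n − 1 = 8
Two-sided p-value ≈ 0.672
Since p ≈ 0.672 > α = 0.05, fail to reject H0; the data do not provide sufficient evidence against H0.

t = 0.439; fail to reject H0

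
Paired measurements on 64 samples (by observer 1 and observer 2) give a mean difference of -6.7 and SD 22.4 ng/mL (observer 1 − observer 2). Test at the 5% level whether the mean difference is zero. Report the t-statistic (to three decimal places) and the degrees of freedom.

t = -2.393, df = 63

H0: μ_d = 0; H1: μ_d ≠ 0 (paired t-test on the differences, two-sided).
t = d̄/(s_d/√n) = -6.7/(22.4/√64) = -2.393
df = n − 1 = 63
Two-sided p-value ≈ 0.020
Since p ≈ 0.020 < α = 0.05, reject H0; the data support H1.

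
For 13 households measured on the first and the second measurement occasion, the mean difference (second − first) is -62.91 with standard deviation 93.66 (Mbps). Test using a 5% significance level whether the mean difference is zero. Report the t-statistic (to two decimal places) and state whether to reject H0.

H0: μ_d = 0; H1: μ_d ≠ 0 (paired t-test on the differences, two-sided).
t = d̄/(s_d/√n) = -62.91/(93.66/√13) = -2.42
df = n − 1 = 12
Two-sided p-value ≈ 0.0322
Since p ≈ 0.0322 < α = 0.05, reject H0; the data support H1.

t = -2.42; reject H0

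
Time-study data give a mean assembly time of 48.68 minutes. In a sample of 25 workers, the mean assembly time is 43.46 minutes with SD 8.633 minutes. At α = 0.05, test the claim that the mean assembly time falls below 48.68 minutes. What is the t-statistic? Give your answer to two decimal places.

H0: μ = 48.68; H1: μ < 48.68 (one-sample t-test, left-tailed).
t = (x̄ − μ₀)/(s/√n) = (43.46 − 48.68)/(8.633/√25) = -3.02
df = n − 1 = 24
p-value = P(T ≤ -3.02) ≈ 0.0029
Since p ≈ 0.0029 < α = 0.05, reject H0; the evidence is statistically significant.

-3.02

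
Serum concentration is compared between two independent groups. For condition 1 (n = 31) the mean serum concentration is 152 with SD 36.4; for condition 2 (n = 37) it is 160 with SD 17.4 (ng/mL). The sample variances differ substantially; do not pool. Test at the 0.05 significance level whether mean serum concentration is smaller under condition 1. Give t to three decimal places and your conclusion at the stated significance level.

Let group 1 = condition 1, group 2 = condition 2. H0: μ_1 = μ_2; H1: μ_1 < μ_2 (Welch's two-sample t-test, left-tailed).
t = (x̄_1 − x̄_2)/√(s_1²/n_1 + s_2²/n_2) = (152 − 160)/√(36.4²/31 + 17.4²/37) = -1.121
Welch–Satterthwaite df ≈ 41.32
p-value = P(T ≤ -1.121) ≈ 0.1344
Since p ≈ 0.1344 > α = 0.05, fail to reject H0; the data do not provide sufficient evidence against H0.

t = -1.121; fail to reject H0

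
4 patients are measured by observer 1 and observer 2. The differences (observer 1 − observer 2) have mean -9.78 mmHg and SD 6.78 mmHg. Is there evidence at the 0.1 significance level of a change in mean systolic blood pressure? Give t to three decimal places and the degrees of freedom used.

t = -2.885, df = 3

H0: μ_d = 0; H1: μ_d ≠ 0 (paired t-test on the differences, two-sided).
t = d̄/(s_d/√n) = -9.78/(6.78/√4) = -2.885
df = n − 1 = 3
Two-sided p-value ≈ 0.063
Since p ≈ 0.063 < α = 0.1, reject H0; the data support H1.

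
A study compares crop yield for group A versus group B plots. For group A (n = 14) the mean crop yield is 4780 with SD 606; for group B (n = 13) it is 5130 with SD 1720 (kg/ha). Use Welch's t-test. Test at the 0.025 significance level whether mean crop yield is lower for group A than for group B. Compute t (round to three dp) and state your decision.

Let group 1 = group A, group 2 = group B. H0: μ_1 = μ_2; H1: μ_1 < μ_2 (Welch's two-sample t-test, left-tailed).
t = (x̄_1 − x̄_2)/√(s_1²/n_1 + s_2²/n_2) = (4780 − 5130)/√(606²/14 + 1720²/13) = -0.695
Welch–Satterthwaite df ≈ 14.74
p-value = P(T ≤ -0.695) ≈ 0.249
Since p ≈ 0.249 > α = 0.025, fail to reject H0; the evidence is not statistically significant.

t = -0.695; fail to reject H0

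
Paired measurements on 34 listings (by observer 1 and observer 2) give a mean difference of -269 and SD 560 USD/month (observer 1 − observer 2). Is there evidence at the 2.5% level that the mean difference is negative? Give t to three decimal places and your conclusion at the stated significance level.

H0: μ_d = 0; H1: μ_d < 0 (paired t-test on the differences, left-tailed).
t = d̄/(s_d/√n) = -269/(560/√34) = -2.801
df = n − 1 = 33
p-value = P(T ≤ -2.801) ≈ 0.004
Since p ≈ 0.004 < α = 0.025, reject H0; the evidence is statistically significant.

t = -2.801; reject H0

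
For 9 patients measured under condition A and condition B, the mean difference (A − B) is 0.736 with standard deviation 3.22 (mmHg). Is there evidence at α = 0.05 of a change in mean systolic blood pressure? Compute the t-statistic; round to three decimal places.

0.686

H0: μ_d = 0; H1: μ_d ≠ 0 (paired t-test on the differences, two-sided).
t = d̄/(s_d/√n) = 0.736/(3.22/√9) = 0.686
df = n − 1 = 8
Two-sided p-value ≈ 0.5123
Since p ≈ 0.5123 > α = 0.05, fail to reject H0; the evidence is not statistically significant.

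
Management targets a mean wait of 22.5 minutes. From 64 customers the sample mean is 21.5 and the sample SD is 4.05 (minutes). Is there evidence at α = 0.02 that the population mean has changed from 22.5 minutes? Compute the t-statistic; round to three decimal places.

-1.975

H0: μ = 22.5; H1: μ ≠ 22.5 (one-sample t-test, two-sided).
t = (x̄ − μ₀)/(s/√n) = (21.5 − 22.5)/(4.05/√64) = -1.975
df = n − 1 = 63
Two-sided p-value ≈ 0.0526
Since p ≈ 0.0526 > α = 0.02, fail to reject H0; the evidence is not statistically significant.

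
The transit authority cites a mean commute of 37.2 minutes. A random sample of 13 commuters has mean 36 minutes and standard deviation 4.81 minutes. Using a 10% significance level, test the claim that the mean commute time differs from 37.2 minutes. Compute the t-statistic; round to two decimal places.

-0.90

H0: μ = 37.2; H1: μ ≠ 37.2 (one-sample t-test, two-sided).
t = (x̄ − μ₀)/(s/√n) = (36 − 37.2)/(4.81/√13) = -0.90
df = n − 1 = 12
Two-sided p-value ≈ 0.386
Since p ≈ 0.386 > α = 0.1, fail to reject H0; the evidence is not statistically significant.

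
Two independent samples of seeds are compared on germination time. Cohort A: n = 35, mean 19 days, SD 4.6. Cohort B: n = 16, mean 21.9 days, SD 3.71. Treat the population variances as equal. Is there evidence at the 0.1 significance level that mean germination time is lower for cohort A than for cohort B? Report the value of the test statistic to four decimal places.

Let group 1 = cohort A, group 2 = cohort B. H0: μ_1 = μ_2; H1: μ_1 < μ_2 (two-sample pooled-variance t-test, left-tailed).
s_p² = [(35−1)·4.6² + (16−1)·3.71²]/(35+16−2) = 18.8959
t = (19 − 21.9)/√[18.8959·(1/35 + 1/16)] = -2.2107
df = n₁ + n₂ − 2 = 49
p-value = P(T ≤ -2.2107) ≈ 0.016
Since p ≈ 0.016 < α = 0.1, reject H0; the data support H1.

-2.2107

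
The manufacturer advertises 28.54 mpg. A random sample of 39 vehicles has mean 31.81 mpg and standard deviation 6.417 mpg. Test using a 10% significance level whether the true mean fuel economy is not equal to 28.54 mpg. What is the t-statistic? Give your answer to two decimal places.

3.18

H0: μ = 28.54; H1: μ ≠ 28.54 (one-sample t-test, two-sided).
t = (x̄ − μ₀)/(s/√n) = (31.81 − 28.54)/(6.417/√39) = 3.18
df = n − 1 = 38
Two-sided p-value ≈ 0.0029
Since p ≈ 0.0029 < α = 0.1, reject H0; the evidence is statistically significant.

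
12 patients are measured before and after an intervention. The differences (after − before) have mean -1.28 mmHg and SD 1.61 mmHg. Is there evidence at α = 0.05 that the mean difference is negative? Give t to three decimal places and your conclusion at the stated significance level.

H0: μ_d = 0; H1: μ_d < 0 (paired t-test on the differences, left-tailed).
t = d̄/(s_d/√n) = -1.28/(1.61/√12) = -2.754
df = n − 1 = 11
p-value = P(T ≤ -2.754) ≈ 0.009
Since p ≈ 0.009 < α = 0.05, reject H0; the evidence is statistically significant.

t = -2.754; reject H0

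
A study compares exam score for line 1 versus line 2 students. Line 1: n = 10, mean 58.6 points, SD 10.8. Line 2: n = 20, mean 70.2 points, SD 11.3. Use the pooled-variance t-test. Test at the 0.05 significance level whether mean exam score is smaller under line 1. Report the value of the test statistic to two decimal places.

-2.69

Let group 1 = line 1, group 2 = line 2. H0: μ_1 = μ_2; H1: μ_1 < μ_2 (two-sample pooled-variance t-test, left-tailed).
s_p² = [(10−1)·10.8² + (20−1)·11.3²]/(10+20−2) = 124.138
t = (58.6 − 70.2)/√[124.138·(1/10 + 1/20)] = -2.69
df = n₁ + n₂ − 2 = 28
p-value = P(T ≤ -2.69) ≈ 0.0060
Since p ≈ 0.0060 < α = 0.05, reject H0; the evidence is statistically significant.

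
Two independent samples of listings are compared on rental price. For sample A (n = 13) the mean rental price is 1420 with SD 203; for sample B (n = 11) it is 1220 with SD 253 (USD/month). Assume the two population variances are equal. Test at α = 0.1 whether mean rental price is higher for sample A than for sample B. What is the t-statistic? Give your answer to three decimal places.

2.150

Let group 1 = sample A, group 2 = sample B. H0: μ_1 = μ_2; H1: μ_1 > μ_2 (two-sample pooled-variance t-test, right-tailed).
s_p² = [(13−1)·203² + (11−1)·253²]/(13+11−2) = 51572.6
t = (1420 − 1220)/√[51572.6·(1/13 + 1/11)] = 2.150
df = n₁ + n₂ − 2 = 22
p-value = P(T ≥ 2.150) ≈ 0.021
Since p ≈ 0.021 < α = 0.1, reject H0; the data support H1.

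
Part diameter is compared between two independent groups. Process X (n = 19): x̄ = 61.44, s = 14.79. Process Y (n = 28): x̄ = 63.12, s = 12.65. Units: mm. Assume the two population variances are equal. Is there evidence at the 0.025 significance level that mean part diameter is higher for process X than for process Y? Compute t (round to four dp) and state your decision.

Let group 1 = process X, group 2 = process Y. H0: μ_1 = μ_2; H1: μ_1 > μ_2 (two-sample pooled-variance t-test, right-tailed).
s_p² = [(19−1)·14.79² + (28−1)·12.65²]/(19+28−2) = 183.511
t = (61.44 − 63.12)/√[183.511·(1/19 + 1/28)] = -0.4172
df = n₁ + n₂ − 2 = 45
p-value = P(T ≥ -0.4172) ≈ 0.661
Since p ≈ 0.661 > α = 0.025, fail to reject H0; the evidence is not statistically significant.

t = -0.4172; fail to reject H0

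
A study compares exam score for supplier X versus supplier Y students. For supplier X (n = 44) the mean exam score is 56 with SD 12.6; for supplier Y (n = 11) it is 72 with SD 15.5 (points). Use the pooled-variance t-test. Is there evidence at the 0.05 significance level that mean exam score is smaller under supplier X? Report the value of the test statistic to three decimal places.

Let group 1 = supplier X, group 2 = supplier Y. H0: μ_1 = μ_2; H1: μ_1 < μ_2 (two-sample pooled-variance t-test, left-tailed).
s_p² = [(44−1)·12.6² + (11−1)·15.5²]/(44+11−2) = 174.135
t = (56 − 72)/√[174.135·(1/44 + 1/11)] = -3.597
df = n₁ + n₂ − 2 = 53
p-value = P(T ≤ -3.597) ≈ 0.000
Since p ≈ 0.000 < α = 0.05, reject H0; the data support H1.

-3.597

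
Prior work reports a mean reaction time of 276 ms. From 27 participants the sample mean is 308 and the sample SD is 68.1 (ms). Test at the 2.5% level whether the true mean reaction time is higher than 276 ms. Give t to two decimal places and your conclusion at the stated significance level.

t = 2.44; reject H0

H0: μ = 276; H1: μ > 276 (one-sample t-test, right-tailed).
t = (x̄ − μ₀)/(s/√n) = (308 − 276)/(68.1/√27) = 2.44
df = n − 1 = 26
p-value = P(T ≥ 2.44) ≈ 0.0109
Since p ≈ 0.0109 < α = 0.025, reject H0; the data support H1.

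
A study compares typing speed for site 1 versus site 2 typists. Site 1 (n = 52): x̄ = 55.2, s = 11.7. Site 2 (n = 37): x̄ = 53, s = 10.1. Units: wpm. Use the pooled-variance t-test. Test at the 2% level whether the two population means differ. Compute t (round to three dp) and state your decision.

Let group 1 = site 1, group 2 = site 2. H0: μ_1 = μ_2; H1: μ_1 ≠ μ_2 (two-sample pooled-variance t-test, two-sided).
s_p² = [(52−1)·11.7² + (37−1)·10.1²]/(52+37−2) = 122.457
t = (55.2 − 53)/√[122.457·(1/52 + 1/37)] = 0.924
df = n₁ + n₂ − 2 = 87
Two-sided p-value ≈ 0.3579
Since p ≈ 0.3579 > α = 0.02, fail to reject H0; the evidence is not statistically significant.

t = 0.924; fail to reject H0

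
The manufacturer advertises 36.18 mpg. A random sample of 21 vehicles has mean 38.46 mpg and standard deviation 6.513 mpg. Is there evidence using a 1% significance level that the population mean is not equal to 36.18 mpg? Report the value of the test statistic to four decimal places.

H0: μ = 36.18; H1: μ ≠ 36.18 (one-sample t-test, two-sided).
t = (x̄ − μ₀)/(s/√n) = (38.46 − 36.18)/(6.513/√21) = 1.6042
df = n − 1 = 20
Two-sided p-value ≈ 0.1243
Since p ≈ 0.1243 > α = 0.01, fail to reject H0; the data do not provide sufficient evidence against H0.

1.6042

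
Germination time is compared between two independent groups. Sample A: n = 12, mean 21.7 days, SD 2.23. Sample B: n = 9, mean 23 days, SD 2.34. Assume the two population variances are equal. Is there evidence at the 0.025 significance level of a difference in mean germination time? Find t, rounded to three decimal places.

Let group 1 = sample A, group 2 = sample B. H0: μ_1 = μ_2; H1: μ_1 ≠ μ_2 (two-sample pooled-variance t-test, two-sided).
s_p² = [(12−1)·2.23² + (9−1)·2.34²]/(12+9−2) = 5.18456
t = (21.7 − 23)/√[5.18456·(1/12 + 1/9)] = -1.295
df = n₁ + n₂ − 2 = 19
Two-sided p-value ≈ 0.211
Since p ≈ 0.211 > α = 0.025, fail to reject H0; the data do not provide sufficient evidence against H0.

-1.295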